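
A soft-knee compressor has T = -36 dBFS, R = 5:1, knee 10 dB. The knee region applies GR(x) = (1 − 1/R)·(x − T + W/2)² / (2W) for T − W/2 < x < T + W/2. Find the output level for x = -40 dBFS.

x − T + W/2 = -40 − (-36) + 5 = 1.
GR = (1 − 1/5) × 1² / 20 = 0.8 × 1 / 20 = 0.04 dB.
Output = -40 − 0.04 = -40.04 dBFS.

-40.04 dBFS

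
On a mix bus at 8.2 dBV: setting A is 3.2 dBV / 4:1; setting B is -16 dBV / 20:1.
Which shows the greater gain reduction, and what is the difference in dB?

A: 5 dB over, compressed to 1.25 dB over, so 3.75 dB of GR.
B: 24.2 dB over, compressed to 1.21 dB over, so 22.99 dB of GR.
Difference: 19.24 dB in favour of B.

B, by 19.24 dB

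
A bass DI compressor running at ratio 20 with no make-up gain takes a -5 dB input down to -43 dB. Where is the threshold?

-45 dB

Gain reduction = -5 − (-43) = 38 dB; output overshoot = GR / (R − 1) = 38 / 19 = 2 dB.
Threshold = output − output overshoot = -43 − 2 = -45 dB.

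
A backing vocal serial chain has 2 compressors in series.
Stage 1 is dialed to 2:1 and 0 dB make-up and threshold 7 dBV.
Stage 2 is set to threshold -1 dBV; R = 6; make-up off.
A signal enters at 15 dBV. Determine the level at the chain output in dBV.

Stage 1: 8 dB above 7 dBV, reduced 2:1 to 4 dB above → 11 dBV.
Stage 2: overshoot 12 dB → 12/6 = 2 dB → 1 dBV.

1 dBV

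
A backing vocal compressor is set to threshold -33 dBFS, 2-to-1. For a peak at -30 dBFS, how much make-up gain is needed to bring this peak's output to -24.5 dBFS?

7 dB

The peak compresses to -33 + 3/2 = -31.5 dBFS.
To reach -24.5 dBFS requires -24.5 − (-31.5) = 7 dB of make-up.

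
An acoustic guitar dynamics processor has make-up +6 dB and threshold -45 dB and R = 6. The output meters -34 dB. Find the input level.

Stripping the +6 dB make-up gives -40 dB at the gain stage.
That's 5 dB above the -45 dB threshold.
Undo the ratio: input overshoot = 5 × 6 = 30 dB, giving input = -15 dB.

-15 dB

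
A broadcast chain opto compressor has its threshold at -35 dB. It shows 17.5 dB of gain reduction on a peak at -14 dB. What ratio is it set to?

Input overshoot = -14 − (-35) = 21 dB.
Output overshoot = 21 − 17.5 = 3.5 dB.
Ratio = input overshoot / output overshoot = 21 / 3.5 = 6.

6:1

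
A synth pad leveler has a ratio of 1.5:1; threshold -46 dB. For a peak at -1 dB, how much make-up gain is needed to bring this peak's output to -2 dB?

Without make-up, output = threshold + overshoot/1.5 = -46 + 30 = -16 dB.
Gap to target: 14 dB.

14 dB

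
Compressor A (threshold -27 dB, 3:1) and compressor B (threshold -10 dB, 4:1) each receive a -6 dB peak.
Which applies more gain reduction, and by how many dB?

A, by 11 dB

A: overshoot 21 dB → output overshoot 7 dB → GR 14 dB.
B: overshoot 4 dB → output overshoot 1 dB → GR 3 dB.
A reduces 11 dB more.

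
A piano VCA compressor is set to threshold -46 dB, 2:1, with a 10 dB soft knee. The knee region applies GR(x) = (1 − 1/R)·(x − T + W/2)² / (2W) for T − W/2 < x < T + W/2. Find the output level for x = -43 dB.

x − T + W/2 = -43 − (-46) + 5 = 8.
GR = (1 − 1/2) × 8² / 20 = 0.5 × 64 / 20 = 1.6 dB.
Output = -43 − 1.6 = -44.6 dB.

-44.6 dB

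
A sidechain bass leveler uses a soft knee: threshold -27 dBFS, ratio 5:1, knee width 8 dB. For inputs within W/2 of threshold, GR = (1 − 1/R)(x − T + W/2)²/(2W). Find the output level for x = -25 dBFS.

x − T + W/2 = -25 − (-27) + 4 = 6.
GR = (1 − 1/5) × 6² / 16 = 0.8 × 36 / 16 = 1.8 dB.
Output = -25 − 1.8 = -26.8 dBFS.

-26.8 dBFS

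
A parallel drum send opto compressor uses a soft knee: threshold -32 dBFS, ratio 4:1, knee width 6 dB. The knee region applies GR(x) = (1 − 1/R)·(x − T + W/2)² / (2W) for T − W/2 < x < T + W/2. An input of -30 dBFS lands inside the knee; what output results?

x − T + W/2 = -30 − (-32) + 3 = 5.
GR = (1 − 1/4) × 5² / 12 = 0.75 × 25 / 12 = 1.5625 dB.
Output = -30 − 1.5625 = -31.5625 dBFS.

-31.5625 dBFS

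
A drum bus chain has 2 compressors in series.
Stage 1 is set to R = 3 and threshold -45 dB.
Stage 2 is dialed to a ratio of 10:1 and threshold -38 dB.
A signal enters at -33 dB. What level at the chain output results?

Stage 1: overshoot 12 dB → 12/3 = 4 dB → -41 dB.
Stage 2: -41 dB is at or below the -38 dB threshold — no compression; output -41 dB.

-41 dB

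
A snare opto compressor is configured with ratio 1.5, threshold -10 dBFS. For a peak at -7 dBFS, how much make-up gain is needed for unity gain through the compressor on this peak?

Overshoot 3 dB → 3/1.5 = 2 dB after compression, so the compressed level is -10 + 2 = -8 dBFS.
Make-up = target − compressed = -7 − (-8) = 1 dB.

1 dB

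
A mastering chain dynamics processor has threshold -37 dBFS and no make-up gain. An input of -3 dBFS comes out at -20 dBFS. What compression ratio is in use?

2:1

Input overshoot = -3 − (-37) = 34 dB; output overshoot = -20 − (-37) = 17 dB.
Ratio = 34 / 17 = 2.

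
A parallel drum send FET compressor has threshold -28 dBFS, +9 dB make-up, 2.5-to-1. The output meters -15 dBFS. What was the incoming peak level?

-18 dBFS

Before make-up, the level was -15 − 9 = -24 dBFS.
The compressed level sits -24 − (-28) = 4 dB over threshold.
Undo the ratio: input overshoot = 4 × 2.5 = 10 dB, giving input = -18 dBFS.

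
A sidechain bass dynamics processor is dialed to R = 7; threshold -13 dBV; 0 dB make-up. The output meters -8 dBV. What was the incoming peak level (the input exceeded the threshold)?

22 dBV

The compressed level sits -8 − (-13) = 5 dB over threshold.
Before 7:1 compression the overshoot was 5 × 7 = 35 dB, so input = -13 + 35 = 22 dBV.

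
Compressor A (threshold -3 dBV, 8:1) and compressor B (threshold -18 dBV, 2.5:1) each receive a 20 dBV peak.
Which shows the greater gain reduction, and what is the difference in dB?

A: overshoot 23 dB → output overshoot 2.875 dB → GR 20.125 dB.
B: overshoot 38 dB → output overshoot 15.2 dB → GR 22.8 dB.
Difference: 2.675 dB in favour of B.

B, by 2.675 dB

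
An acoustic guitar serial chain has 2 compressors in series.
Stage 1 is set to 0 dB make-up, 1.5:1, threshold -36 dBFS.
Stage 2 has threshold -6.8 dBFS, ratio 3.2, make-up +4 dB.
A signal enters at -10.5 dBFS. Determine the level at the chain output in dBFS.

Stage 1: -10.5 dBFS is 25.5 dB over -36 dBFS; at 1.5:1 that becomes 17 dB over, giving -19 dBFS.
Stage 2: -19 dBFS is at or below the -6.8 dBFS threshold — no compression; make-up brings it to -15 dBFS.

-15 dBFS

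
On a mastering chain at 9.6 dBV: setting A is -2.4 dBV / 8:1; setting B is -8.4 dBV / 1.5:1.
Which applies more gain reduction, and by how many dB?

A: GR = 12 − 12/8 = 10.5 dB.
B: GR = 18 − 18/1.5 = 6 dB.
Difference: 4.5 dB in favour of A.

A, by 4.5 dB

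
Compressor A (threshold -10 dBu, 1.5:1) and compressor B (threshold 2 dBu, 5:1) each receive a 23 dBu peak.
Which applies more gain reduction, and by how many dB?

B, by 5.8 dB

A: overshoot 33 dB → output overshoot 22 dB → GR 11 dB.
B: overshoot 21 dB → output overshoot 4.2 dB → GR 16.8 dB.
B applies 5.8 dB more gain reduction.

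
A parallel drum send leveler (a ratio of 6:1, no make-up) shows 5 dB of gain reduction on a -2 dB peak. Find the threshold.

Gain reduction = -2 − (-7) = 5 dB; output overshoot = GR / (R − 1) = 5 / 5 = 1 dB.
Threshold = output − output overshoot = -7 − 1 = -8 dB.

-8 dB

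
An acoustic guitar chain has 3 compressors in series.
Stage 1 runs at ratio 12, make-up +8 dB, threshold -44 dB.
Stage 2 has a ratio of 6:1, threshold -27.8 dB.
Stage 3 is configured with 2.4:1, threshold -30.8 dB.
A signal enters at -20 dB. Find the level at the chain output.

-34 dB

Stage 1: overshoot 24 dB → 24/12 = 2 dB → -42 dB; +8 dB make-up → -34 dB.
Stage 2: below threshold (-34 ≤ -27.8); passes unchanged; output -34 dB.
Stage 3: -34 dB is at or below the -30.8 dB threshold — no compression; output -34 dB.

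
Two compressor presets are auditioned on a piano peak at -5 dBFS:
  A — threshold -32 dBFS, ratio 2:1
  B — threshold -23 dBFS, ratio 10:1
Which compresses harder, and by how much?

A: 27 dB over, compressed to 13.5 dB over, so 13.5 dB of GR.
B: 18 dB over, compressed to 1.8 dB over, so 16.2 dB of GR.
B reduces 2.7 dB more.

B, by 2.7 dB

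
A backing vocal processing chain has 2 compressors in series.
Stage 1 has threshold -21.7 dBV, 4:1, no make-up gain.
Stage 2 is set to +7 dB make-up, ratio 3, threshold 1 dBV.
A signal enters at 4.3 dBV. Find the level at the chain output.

-8.2 dBV

Stage 1: 4.3 dBV is 26 dB over -21.7 dBV; at 4:1 that becomes 6.5 dB over, giving -15.2 dBV.
Stage 2: below threshold (-15.2 ≤ 1); passes unchanged; make-up brings it to -8.2 dBV.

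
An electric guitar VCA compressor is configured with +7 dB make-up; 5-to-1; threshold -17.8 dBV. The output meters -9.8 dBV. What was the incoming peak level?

-12.8 dBV

Before make-up, the level was -9.8 − 7 = -16.8 dBV.
The compressed level sits -16.8 − (-17.8) = 1 dB over threshold.
Undo the ratio: input overshoot = 1 × 5 = 5 dB, giving input = -12.8 dBV.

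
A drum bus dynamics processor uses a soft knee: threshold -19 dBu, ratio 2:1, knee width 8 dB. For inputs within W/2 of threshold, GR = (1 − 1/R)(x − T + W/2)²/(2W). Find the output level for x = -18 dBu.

-18.78125 dBu

x − T + W/2 = -18 − (-19) + 4 = 5.
GR = (1 − 1/2) × 5² / 16 = 0.5 × 25 / 16 = 0.78125 dB.
Output = -18 − 0.78125 = -18.78125 dBu.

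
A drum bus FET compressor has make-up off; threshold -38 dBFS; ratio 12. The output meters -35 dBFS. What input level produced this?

-2 dBFS

Post-compression overshoot = -35 − (-38) = 3 dB.
Input overshoot = R × output overshoot = 36 dB → input = -38 + 36 = -2 dBFS.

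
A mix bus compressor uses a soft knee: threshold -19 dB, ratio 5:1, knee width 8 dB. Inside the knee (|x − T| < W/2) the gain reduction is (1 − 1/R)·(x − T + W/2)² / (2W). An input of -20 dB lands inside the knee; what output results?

-20.45 dB

x − T + W/2 = -20 − (-19) + 4 = 3.
GR = (1 − 1/5) × 3² / 16 = 0.8 × 9 / 16 = 0.45 dB.
Output = -20 − 0.45 = -20.45 dB.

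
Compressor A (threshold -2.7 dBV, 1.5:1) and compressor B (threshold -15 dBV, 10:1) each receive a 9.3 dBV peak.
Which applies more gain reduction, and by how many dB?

B, by 17.87 dB

A: 12 dB over, compressed to 8 dB over, so 4 dB of GR.
B: 24.3 dB over, compressed to 2.43 dB over, so 21.87 dB of GR.
Difference: 17.87 dB in favour of B.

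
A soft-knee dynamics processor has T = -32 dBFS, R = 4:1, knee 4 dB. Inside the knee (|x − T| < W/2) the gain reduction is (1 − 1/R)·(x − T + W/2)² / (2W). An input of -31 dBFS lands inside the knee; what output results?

x − T + W/2 = -31 − (-32) + 2 = 3.
GR = (1 − 1/4) × 3² / 8 = 0.75 × 9 / 8 = 0.84375 dB.
Output = -31 − 0.84375 = -31.84375 dBFS.

-31.84375 dBFS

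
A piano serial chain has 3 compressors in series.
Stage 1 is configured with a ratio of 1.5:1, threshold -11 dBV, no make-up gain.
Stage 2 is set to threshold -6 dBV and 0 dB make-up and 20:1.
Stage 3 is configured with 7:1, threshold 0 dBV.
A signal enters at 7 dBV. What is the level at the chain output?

-5.65 dBV

Stage 1: 18 dB above -11 dBV, reduced 1.5:1 to 12 dB above → 1 dBV.
Stage 2: 1 dBV is 7 dB over -6 dBV; at 20:1 that becomes 0.35 dB over, giving -5.65 dBV.
Stage 3: -5.65 dBV is at or below the 0 dBV threshold — no compression; output -5.65 dBV.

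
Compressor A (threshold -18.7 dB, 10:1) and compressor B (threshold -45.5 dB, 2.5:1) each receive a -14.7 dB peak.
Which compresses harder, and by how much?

A: 4 dB over, compressed to 0.4 dB over, so 3.6 dB of GR.
B: 30.8 dB over, compressed to 12.32 dB over, so 18.48 dB of GR.
B applies 14.88 dB more gain reduction.

B, by 14.88 dB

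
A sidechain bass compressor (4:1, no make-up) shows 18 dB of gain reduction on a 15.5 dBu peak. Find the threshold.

-8.5 dBu

Let T be the threshold. Output overshoot = (input overshoot)/R, so -2.5 − T = (15.5 − T)/4.
4·(-2.5 − T) = 15.5 − T → 3·T = -10 − 15.5 = -25.5.
T = -25.5/3 = -8.5 dBu.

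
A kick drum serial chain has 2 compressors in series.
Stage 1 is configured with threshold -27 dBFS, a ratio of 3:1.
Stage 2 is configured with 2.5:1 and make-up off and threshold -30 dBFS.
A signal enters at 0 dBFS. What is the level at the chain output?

Stage 1: 0 dBFS is 27 dB over -27 dBFS; at 3:1 that becomes 9 dB over, giving -18 dBFS.
Stage 2: overshoot 12 dB → 12/2.5 = 4.8 dB → -25.2 dBFS.

-25.2 dBFS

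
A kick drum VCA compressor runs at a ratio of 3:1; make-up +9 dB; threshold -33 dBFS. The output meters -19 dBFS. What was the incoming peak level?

Stripping the +9 dB make-up gives -28 dBFS at the gain stage.
The compressed level sits -28 − (-33) = 5 dB over threshold.
Before 3:1 compression the overshoot was 5 × 3 = 15 dB, so input = -33 + 15 = -18 dBFS.

-18 dBFS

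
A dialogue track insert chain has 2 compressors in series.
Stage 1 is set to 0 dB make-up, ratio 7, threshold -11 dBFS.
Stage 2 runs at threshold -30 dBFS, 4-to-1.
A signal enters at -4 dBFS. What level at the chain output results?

-25 dBFS

Stage 1: 7 dB above -11 dBFS, reduced 7:1 to 1 dB above → -10 dBFS.
Stage 2: 20 dB above -30 dBFS, reduced 4:1 to 5 dB above → -25 dBFS.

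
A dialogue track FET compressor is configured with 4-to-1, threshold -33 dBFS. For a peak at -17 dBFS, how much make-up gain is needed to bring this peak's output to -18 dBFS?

11 dB

Overshoot 16 dB → 16/4 = 4 dB after compression, so the compressed level is -33 + 4 = -29 dBFS.
Make-up = target − compressed = -18 − (-29) = 11 dB.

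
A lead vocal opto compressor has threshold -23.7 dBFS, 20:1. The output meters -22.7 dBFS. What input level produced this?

-3.7 dBFS

The compressed level sits -22.7 − (-23.7) = 1 dB over threshold.
Input overshoot = R × output overshoot = 20 dB → input = -23.7 + 20 = -3.7 dBFS.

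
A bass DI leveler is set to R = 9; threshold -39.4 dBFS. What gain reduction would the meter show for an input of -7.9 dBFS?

-7.9 dBFS exceeds the threshold by 31.5 dB.
A 9:1 ratio leaves 3.5 dB of that excess.
So the signal is attenuated by 31.5 − 3.5 = 28 dB.

28 dB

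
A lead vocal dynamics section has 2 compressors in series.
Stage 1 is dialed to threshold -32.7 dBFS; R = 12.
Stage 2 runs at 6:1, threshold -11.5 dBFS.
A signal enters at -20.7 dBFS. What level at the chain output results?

-31.7 dBFS

Stage 1: overshoot 12 dB → 12/12 = 1 dB → -31.7 dBFS.
Stage 2: -31.7 dBFS ≤ -11.5 dBFS, so stage 2 doesn't engage; output -31.7 dBFS.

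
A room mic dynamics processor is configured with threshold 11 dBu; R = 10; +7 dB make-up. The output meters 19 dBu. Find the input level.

Stripping the +7 dB make-up gives 12 dBu at the gain stage.
That's 1 dB above the 11 dBu threshold.
Undo the ratio: input overshoot = 1 × 10 = 10 dB, giving input = 21 dBu.

21 dBu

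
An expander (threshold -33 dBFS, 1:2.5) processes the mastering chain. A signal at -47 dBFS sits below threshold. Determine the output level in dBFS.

Below threshold, a 1:2.5 expander applies gain = (2.5−1)×(T − x) of attenuation.
(2.5−1) × 14 = 21 dB, so output = -47 − 21 = -68 dBFS.

-68 dBFS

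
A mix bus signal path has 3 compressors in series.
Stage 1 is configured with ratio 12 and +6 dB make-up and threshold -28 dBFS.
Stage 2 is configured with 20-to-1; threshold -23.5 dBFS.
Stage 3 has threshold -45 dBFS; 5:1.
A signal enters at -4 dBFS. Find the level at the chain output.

Stage 1: overshoot 24 dB → 24/12 = 2 dB → -26 dBFS; +6 dB make-up → -20 dBFS.
Stage 2: 3.5 dB above -23.5 dBFS, reduced 20:1 to 0.175 dB above → -23.325 dBFS.
Stage 3: -23.325 dBFS is 21.675 dB over -45 dBFS; at 5:1 that becomes 4.335 dB over, giving -40.665 dBFS.

-40.665 dBFS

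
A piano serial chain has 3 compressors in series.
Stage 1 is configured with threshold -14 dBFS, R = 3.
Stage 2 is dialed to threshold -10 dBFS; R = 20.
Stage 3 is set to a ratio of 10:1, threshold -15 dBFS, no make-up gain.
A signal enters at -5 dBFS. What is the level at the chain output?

-14.6 dBFS

Stage 1: 9 dB above -14 dBFS, reduced 3:1 to 3 dB above → -11 dBFS.
Stage 2: -11 dBFS is at or below the -10 dBFS threshold — no compression; output -11 dBFS.
Stage 3: overshoot 4 dB → 4/10 = 0.4 dB → -14.6 dBFS.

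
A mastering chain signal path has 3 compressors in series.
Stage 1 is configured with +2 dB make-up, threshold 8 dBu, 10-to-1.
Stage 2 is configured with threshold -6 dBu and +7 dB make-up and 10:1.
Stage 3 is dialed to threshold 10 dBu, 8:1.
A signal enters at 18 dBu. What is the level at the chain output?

2.7 dBu

Stage 1: overshoot 10 dB → 10/10 = 1 dB → 9 dBu; +2 dB make-up → 11 dBu.
Stage 2: overshoot 17 dB → 17/10 = 1.7 dB → -4.3 dBu; +7 dB make-up → 2.7 dBu.
Stage 3: below threshold (2.7 ≤ 10); passes unchanged; output 2.7 dBu.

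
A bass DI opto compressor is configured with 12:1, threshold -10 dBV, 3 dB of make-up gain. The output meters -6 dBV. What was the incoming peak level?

Remove make-up: -6 − 3 = -9 dBV.
Post-compression overshoot = -9 − (-10) = 1 dB.
Before 12:1 compression the overshoot was 1 × 12 = 12 dB, so input = -10 + 12 = 2 dBV.

2 dBV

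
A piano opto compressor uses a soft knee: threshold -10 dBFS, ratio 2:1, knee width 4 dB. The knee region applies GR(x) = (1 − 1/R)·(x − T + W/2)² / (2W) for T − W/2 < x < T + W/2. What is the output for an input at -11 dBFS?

x − T + W/2 = -11 − (-10) + 2 = 1.
GR = (1 − 1/2) × 1² / 8 = 0.5 × 1 / 8 = 0.0625 dB.
Output = -11 − 0.0625 = -11.0625 dBFS.

-11.0625 dBFS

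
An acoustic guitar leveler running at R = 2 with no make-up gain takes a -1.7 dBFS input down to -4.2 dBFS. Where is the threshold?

-6.7 dBFS

Input is 5 dB above T (since output overshoot × R = input overshoot: (-4.2 − T)·2 = -1.7 − T gives T = -6.7 dBFS).
Check: -6.7 + (-1.7 − (-6.7))/2 = -6.7 + 2.5 = -4.2 dBFS. ✓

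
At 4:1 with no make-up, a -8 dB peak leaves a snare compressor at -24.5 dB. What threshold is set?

-30 dB

Gain reduction = -8 − (-24.5) = 16.5 dB; output overshoot = GR / (R − 1) = 16.5 / 3 = 5.5 dB.
Threshold = output − output overshoot = -24.5 − 5.5 = -30 dB.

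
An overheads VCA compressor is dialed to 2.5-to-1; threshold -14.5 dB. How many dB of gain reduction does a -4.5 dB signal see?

6 dB

-4.5 dB exceeds the threshold by 10 dB.
After 2.5:1 compression the overshoot becomes 10/2.5 = 4 dB.
GR = overshoot in − overshoot out = 10 − 4 = 6 dB.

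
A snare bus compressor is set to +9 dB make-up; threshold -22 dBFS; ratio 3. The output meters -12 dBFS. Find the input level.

-19 dBFS

Before make-up, the level was -12 − 9 = -21 dBFS.
Post-compression overshoot = -21 − (-22) = 1 dB.
Undo the ratio: input overshoot = 1 × 3 = 3 dB, giving input = -19 dBFS.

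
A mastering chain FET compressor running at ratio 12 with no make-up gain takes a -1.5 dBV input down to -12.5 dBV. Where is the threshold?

Gain reduction = -1.5 − (-12.5) = 11 dB; output overshoot = GR / (R − 1) = 11 / 11 = 1 dB.
Threshold = output − output overshoot = -12.5 − 1 = -13.5 dBV.

-13.5 dBV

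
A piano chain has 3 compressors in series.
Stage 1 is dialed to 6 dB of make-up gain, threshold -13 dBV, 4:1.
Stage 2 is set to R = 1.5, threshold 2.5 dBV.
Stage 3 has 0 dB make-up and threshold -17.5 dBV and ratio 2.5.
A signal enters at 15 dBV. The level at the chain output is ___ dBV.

Stage 1: 15 dBV is 28 dB over -13 dBV; at 4:1 that becomes 7 dB over, giving -6 dBV; +6 dB make-up → 0 dBV.
Stage 2: 0 dBV is at or below the 2.5 dBV threshold — no compression; output 0 dBV.
Stage 3: 17.5 dB above -17.5 dBV, reduced 2.5:1 to 7 dB above → -10.5 dBV.

-10.5 dBV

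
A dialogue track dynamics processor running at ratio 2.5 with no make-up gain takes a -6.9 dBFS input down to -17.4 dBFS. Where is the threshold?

Gain reduction = -6.9 − (-17.4) = 10.5 dB; output overshoot = GR / (R − 1) = 10.5 / 1.5 = 7 dB.
Threshold = output − output overshoot = -17.4 − 7 = -24.4 dBFS.

-24.4 dBFS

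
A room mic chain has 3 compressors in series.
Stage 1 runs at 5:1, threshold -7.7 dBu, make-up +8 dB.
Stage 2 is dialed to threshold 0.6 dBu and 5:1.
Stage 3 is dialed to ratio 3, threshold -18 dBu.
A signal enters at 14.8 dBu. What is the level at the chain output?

-11.52 dBu

Stage 1: 14.8 dBu is 22.5 dB over -7.7 dBu; at 5:1 that becomes 4.5 dB over, giving -3.2 dBu; +8 dB make-up → 4.8 dBu.
Stage 2: 4.8 dBu is 4.2 dB over 0.6 dBu; at 5:1 that becomes 0.84 dB over, giving 1.44 dBu.
Stage 3: 1.44 dBu is 19.44 dB over -18 dBu; at 3:1 that becomes 6.48 dB over, giving -11.52 dBu.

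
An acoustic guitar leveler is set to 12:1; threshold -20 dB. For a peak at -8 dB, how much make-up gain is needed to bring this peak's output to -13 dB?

6 dB

Without make-up, output = threshold + overshoot/12 = -20 + 1 = -19 dB.
Gap to target: 6 dB.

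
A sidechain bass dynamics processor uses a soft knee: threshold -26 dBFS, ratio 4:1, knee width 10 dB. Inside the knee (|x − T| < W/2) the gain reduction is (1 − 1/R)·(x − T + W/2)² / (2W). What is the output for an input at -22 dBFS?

-25.0375 dBFS

x − T + W/2 = -22 − (-26) + 5 = 9.
GR = (1 − 1/4) × 9² / 20 = 0.75 × 81 / 20 = 3.0375 dB.
Output = -22 − 3.0375 = -25.0375 dBFS.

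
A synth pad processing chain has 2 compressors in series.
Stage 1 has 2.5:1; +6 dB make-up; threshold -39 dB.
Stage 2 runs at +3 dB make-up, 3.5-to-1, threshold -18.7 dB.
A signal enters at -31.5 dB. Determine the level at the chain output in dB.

-27 dB

Stage 1: overshoot 7.5 dB → 7.5/2.5 = 3 dB → -36 dB; +6 dB make-up → -30 dB.
Stage 2: below threshold (-30 ≤ -18.7); passes unchanged; make-up brings it to -27 dB.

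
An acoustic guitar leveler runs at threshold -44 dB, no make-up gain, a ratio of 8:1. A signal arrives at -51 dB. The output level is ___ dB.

-51 dB

-51 dB is 7 dB below the -44 dB threshold, so no gain reduction is applied.
Output = input = -51 dB.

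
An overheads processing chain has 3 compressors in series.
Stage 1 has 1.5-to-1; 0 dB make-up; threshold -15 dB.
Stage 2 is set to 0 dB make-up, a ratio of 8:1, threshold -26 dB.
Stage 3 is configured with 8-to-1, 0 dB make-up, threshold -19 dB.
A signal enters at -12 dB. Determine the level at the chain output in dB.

Stage 1: 3 dB above -15 dB, reduced 1.5:1 to 2 dB above → -13 dB.
Stage 2: 13 dB above -26 dB, reduced 8:1 to 1.625 dB above → -24.375 dB.
Stage 3: -24.375 dB is at or below the -19 dB threshold — no compression; output -24.375 dB.

-24.375 dB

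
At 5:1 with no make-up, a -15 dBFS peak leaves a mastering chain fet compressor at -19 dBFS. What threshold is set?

Input is 5 dB above T (since output overshoot × R = input overshoot: (-19 − T)·5 = -15 − T gives T = -20 dBFS).
Check: -20 + (-15 − (-20))/5 = -20 + 1 = -19 dBFS. ✓

-20 dBFS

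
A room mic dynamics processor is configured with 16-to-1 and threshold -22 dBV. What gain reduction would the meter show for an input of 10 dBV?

30 dB

10 dBV exceeds the threshold by 32 dB.
A 16:1 ratio leaves 2 dB of that excess.
Gain reduction = 32 − 2 = 30 dB.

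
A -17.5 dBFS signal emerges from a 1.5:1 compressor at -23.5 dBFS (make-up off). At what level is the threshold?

-35.5 dBFS

Let T be the threshold. Output overshoot = (input overshoot)/R, so -23.5 − T = (-17.5 − T)/1.5.
1.5·(-23.5 − T) = -17.5 − T → 0.5·T = -35.25 − (-17.5) = -17.75.
T = -17.75/0.5 = -35.5 dBFS.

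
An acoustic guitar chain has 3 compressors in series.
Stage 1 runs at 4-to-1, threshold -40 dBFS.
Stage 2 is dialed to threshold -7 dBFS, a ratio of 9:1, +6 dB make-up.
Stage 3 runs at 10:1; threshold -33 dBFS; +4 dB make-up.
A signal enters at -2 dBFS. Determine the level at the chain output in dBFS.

-28.15 dBFS

Stage 1: -2 dBFS is 38 dB over -40 dBFS; at 4:1 that becomes 9.5 dB over, giving -30.5 dBFS.
Stage 2: -30.5 dBFS ≤ -7 dBFS, so stage 2 doesn't engage; make-up brings it to -24.5 dBFS.
Stage 3: -24.5 dBFS is 8.5 dB over -33 dBFS; at 10:1 that becomes 0.85 dB over, giving -32.15 dBFS; +4 dB make-up → -28.15 dBFS.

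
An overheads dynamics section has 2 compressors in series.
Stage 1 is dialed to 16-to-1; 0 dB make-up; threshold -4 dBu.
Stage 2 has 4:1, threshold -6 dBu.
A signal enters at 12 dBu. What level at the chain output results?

-5.25 dBu

Stage 1: 12 dBu is 16 dB over -4 dBu; at 16:1 that becomes 1 dB over, giving -3 dBu.
Stage 2: -3 dBu is 3 dB over -6 dBu; at 4:1 that becomes 0.75 dB over, giving -5.25 dBu.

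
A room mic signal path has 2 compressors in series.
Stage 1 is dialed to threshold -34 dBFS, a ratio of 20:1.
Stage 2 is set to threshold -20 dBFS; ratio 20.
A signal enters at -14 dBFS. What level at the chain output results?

Stage 1: 20 dB above -34 dBFS, reduced 20:1 to 1 dB above → -33 dBFS.
Stage 2: below threshold (-33 ≤ -20); passes unchanged; output -33 dBFS.

-33 dBFS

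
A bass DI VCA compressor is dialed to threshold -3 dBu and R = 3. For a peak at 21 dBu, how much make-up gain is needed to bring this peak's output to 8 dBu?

3 dB

Overshoot 24 dB → 24/3 = 8 dB after compression, so the compressed level is -3 + 8 = 5 dBu.
Make-up = target − compressed = 8 − 5 = 3 dB.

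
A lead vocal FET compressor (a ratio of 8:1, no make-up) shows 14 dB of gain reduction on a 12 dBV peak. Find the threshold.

-4 dBV

Input is 16 dB above T (since output overshoot × R = input overshoot: (-2 − T)·8 = 12 − T gives T = -4 dBV).
Check: -4 + (12 − (-4))/8 = -4 + 2 = -2 dBV. ✓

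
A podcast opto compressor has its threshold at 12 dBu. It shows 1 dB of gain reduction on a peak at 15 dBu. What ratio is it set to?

1.5:1

Input overshoot = 15 − 12 = 3 dB.
Output overshoot = 3 − 1 = 2 dB.
Ratio = input overshoot / output overshoot = 3 / 2 = 1.5.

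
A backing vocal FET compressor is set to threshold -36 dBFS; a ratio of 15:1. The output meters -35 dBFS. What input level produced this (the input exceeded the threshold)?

-21 dBFS

The compressed level sits -35 − (-36) = 1 dB over threshold.
Before 15:1 compression the overshoot was 1 × 15 = 15 dB, so input = -36 + 15 = -21 dBFS.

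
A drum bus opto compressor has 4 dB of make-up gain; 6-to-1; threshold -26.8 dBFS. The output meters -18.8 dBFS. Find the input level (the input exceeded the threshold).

-2.8 dBFS

Before make-up, the level was -18.8 − 4 = -22.8 dBFS.
That's 4 dB above the -26.8 dBFS threshold.
Undo the ratio: input overshoot = 4 × 6 = 24 dB, giving input = -2.8 dBFS.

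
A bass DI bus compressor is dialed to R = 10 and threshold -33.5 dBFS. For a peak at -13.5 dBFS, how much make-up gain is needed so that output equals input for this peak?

18 dB

The peak compresses to -33.5 + 20/10 = -31.5 dBFS.
To reach -13.5 dBFS requires -13.5 − (-31.5) = 18 dB of make-up.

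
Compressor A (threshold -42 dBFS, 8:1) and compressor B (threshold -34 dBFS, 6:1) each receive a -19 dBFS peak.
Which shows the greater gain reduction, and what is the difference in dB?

A: GR = 23 − 23/8 = 20.125 dB.
B: GR = 15 − 15/6 = 12.5 dB.
A reduces 7.625 dB more.

A, by 7.625 dB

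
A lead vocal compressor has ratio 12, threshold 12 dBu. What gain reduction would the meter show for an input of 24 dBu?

11 dB

The signal is 12 dB above threshold.
A 12:1 ratio leaves 1 dB of that excess.
So the signal is attenuated by 12 − 1 = 11 dB.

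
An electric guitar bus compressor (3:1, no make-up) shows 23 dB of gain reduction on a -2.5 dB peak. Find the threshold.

Input is 34.5 dB above T (since output overshoot × R = input overshoot: (-25.5 − T)·3 = -2.5 − T gives T = -37 dB).
Check: -37 + (-2.5 − (-37))/3 = -37 + 11.5 = -25.5 dB. ✓

-37 dB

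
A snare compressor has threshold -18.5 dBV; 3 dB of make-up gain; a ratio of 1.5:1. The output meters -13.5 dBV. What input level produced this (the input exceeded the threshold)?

-15.5 dBV

Stripping the +3 dB make-up gives -16.5 dBV at the gain stage.
Post-compression overshoot = -16.5 − (-18.5) = 2 dB.
Before 1.5:1 compression the overshoot was 2 × 1.5 = 3 dB, so input = -18.5 + 3 = -15.5 dBV.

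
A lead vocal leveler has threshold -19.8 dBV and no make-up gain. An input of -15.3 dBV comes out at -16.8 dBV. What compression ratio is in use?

1.5:1

Input overshoot = -15.3 − (-19.8) = 4.5 dB; output overshoot = -16.8 − (-19.8) = 3 dB.
Ratio = 4.5 / 3 = 1.5.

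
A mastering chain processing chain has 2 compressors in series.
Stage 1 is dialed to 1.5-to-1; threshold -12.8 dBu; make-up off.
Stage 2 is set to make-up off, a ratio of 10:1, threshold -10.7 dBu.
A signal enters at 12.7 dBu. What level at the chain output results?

-9.21 dBu

Stage 1: 25.5 dB above -12.8 dBu, reduced 1.5:1 to 17 dB above → 4.2 dBu.
Stage 2: 4.2 dBu is 14.9 dB over -10.7 dBu; at 10:1 that becomes 1.49 dB over, giving -9.21 dBu.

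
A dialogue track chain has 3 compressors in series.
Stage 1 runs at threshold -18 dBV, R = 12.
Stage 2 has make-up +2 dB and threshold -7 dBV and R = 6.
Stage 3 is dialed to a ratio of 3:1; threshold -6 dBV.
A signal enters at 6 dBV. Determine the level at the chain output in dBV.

Stage 1: overshoot 24 dB → 24/12 = 2 dB → -16 dBV.
Stage 2: below threshold (-16 ≤ -7); passes unchanged; make-up brings it to -14 dBV.
Stage 3: -14 dBV is at or below the -6 dBV threshold — no compression; output -14 dBV.

-14 dBV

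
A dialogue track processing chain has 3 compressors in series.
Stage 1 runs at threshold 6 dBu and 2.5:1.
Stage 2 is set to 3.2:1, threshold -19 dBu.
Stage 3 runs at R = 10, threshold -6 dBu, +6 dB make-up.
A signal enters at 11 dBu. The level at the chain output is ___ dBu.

-4.5625 dBu

Stage 1: 5 dB above 6 dBu, reduced 2.5:1 to 2 dB above → 8 dBu.
Stage 2: 8 dBu is 27 dB over -19 dBu; at 3.2:1 that becomes 8.4375 dB over, giving -10.5625 dBu.
Stage 3: below threshold (-10.5625 ≤ -6); passes unchanged; make-up brings it to -4.5625 dBu.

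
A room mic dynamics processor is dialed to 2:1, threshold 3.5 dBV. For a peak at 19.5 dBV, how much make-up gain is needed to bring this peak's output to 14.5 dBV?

The peak compresses to 3.5 + 16/2 = 11.5 dBV.
To reach 14.5 dBV requires 14.5 − 11.5 = 3 dB of make-up.

3 dB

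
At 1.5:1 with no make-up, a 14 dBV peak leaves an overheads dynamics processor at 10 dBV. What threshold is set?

Input is 12 dB above T (since output overshoot × R = input overshoot: (10 − T)·1.5 = 14 − T gives T = 2 dBV).
Check: 2 + (14 − 2)/1.5 = 2 + 8 = 10 dBV. ✓

2 dBV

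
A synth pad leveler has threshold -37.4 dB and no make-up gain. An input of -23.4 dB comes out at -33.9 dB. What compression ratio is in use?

4:1

Input overshoot = -23.4 − (-37.4) = 14 dB; output overshoot = -33.9 − (-37.4) = 3.5 dB.
Ratio = 14 / 3.5 = 4.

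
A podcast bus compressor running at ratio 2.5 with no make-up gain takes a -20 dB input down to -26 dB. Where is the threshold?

-30 dB

Let T be the threshold. Output overshoot = (input overshoot)/R, so -26 − T = (-20 − T)/2.5.
2.5·(-26 − T) = -20 − T → 1.5·T = -65 − (-20) = -45.
T = -45/1.5 = -30 dB.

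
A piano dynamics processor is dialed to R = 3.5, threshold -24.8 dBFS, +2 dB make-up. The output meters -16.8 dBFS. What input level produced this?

-3.8 dBFS

Stripping the +2 dB make-up gives -18.8 dBFS at the gain stage.
The compressed level sits -18.8 − (-24.8) = 6 dB over threshold.
Undo the ratio: input overshoot = 6 × 3.5 = 21 dB, giving input = -3.8 dBFS.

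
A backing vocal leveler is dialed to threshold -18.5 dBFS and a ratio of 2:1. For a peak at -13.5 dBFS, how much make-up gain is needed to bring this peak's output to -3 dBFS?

13 dB

Without make-up, output = threshold + overshoot/2 = -18.5 + 2.5 = -16 dBFS.
Gap to target: 13 dB.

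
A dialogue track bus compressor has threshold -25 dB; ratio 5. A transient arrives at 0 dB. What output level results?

-20 dB

0 dB sits 25 dB over threshold.
At 5:1 the overshoot is divided by 5, leaving 5 dB above threshold.
So the level is -25 + 5 = -20 dB.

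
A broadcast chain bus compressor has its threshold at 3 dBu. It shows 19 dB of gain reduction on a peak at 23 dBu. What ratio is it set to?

Input overshoot = 23 − 3 = 20 dB.
Output overshoot = 20 − 19 = 1 dB.
Ratio = input overshoot / output overshoot = 20 / 1 = 20.

20:1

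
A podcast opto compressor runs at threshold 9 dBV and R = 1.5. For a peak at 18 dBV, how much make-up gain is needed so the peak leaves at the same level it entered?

3 dB

Overshoot 9 dB → 9/1.5 = 6 dB after compression, so the compressed level is 9 + 6 = 15 dBV.
Make-up = target − compressed = 18 − 15 = 3 dB.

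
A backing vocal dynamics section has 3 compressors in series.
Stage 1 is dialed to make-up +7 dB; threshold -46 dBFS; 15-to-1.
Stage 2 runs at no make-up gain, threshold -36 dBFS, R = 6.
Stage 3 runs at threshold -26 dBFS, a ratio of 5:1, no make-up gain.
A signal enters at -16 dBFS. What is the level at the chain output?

Stage 1: overshoot 30 dB → 30/15 = 2 dB → -44 dBFS; +7 dB make-up → -37 dBFS.
Stage 2: -37 dBFS ≤ -36 dBFS, so stage 2 doesn't engage; output -37 dBFS.
Stage 3: below threshold (-37 ≤ -26); passes unchanged; output -37 dBFS.

-37 dBFS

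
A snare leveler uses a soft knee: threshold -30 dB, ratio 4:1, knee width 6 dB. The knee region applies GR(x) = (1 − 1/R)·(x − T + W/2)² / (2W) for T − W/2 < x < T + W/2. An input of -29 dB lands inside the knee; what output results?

x − T + W/2 = -29 − (-30) + 3 = 4.
GR = (1 − 1/4) × 4² / 12 = 0.75 × 16 / 12 = 1 dB.
Output = -29 − 1 = -30 dB.

-30 dB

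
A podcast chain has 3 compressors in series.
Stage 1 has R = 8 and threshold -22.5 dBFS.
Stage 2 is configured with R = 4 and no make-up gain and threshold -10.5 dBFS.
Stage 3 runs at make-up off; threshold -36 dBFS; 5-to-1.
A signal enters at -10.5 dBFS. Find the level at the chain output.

-33 dBFS

Stage 1: overshoot 12 dB → 12/8 = 1.5 dB → -21 dBFS.
Stage 2: below threshold (-21 ≤ -10.5); passes unchanged; output -21 dBFS.
Stage 3: 15 dB above -36 dBFS, reduced 5:1 to 3 dB above → -33 dBFS.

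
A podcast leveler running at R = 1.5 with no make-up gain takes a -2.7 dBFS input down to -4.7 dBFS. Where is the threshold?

-8.7 dBFS

Gain reduction = -2.7 − (-4.7) = 2 dB; output overshoot = GR / (R − 1) = 2 / 0.5 = 4 dB.
Threshold = output − output overshoot = -4.7 − 4 = -8.7 dBFS.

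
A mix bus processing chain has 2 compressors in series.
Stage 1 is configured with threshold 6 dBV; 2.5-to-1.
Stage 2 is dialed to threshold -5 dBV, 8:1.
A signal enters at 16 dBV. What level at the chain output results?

-3.125 dBV

Stage 1: 10 dB above 6 dBV, reduced 2.5:1 to 4 dB above → 10 dBV.
Stage 2: 10 dBV is 15 dB over -5 dBV; at 8:1 that becomes 1.875 dB over, giving -3.125 dBV.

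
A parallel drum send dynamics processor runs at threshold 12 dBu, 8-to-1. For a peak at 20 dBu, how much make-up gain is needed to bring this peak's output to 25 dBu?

12 dB

Overshoot 8 dB → 8/8 = 1 dB after compression, so the compressed level is 12 + 1 = 13 dBu.
Make-up = target − compressed = 25 − 13 = 12 dB.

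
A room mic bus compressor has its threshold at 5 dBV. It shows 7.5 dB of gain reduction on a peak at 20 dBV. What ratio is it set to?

2:1

Input overshoot = 20 − 5 = 15 dB.
Output overshoot = 15 − 7.5 = 7.5 dB.
Ratio = input overshoot / output overshoot = 15 / 7.5 = 2.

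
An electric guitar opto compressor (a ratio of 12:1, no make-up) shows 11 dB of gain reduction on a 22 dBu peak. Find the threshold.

10 dBu

Input is 12 dB above T (since output overshoot × R = input overshoot: (11 − T)·12 = 22 − T gives T = 10 dBu).
Check: 10 + (22 − 10)/12 = 10 + 1 = 11 dBu. ✓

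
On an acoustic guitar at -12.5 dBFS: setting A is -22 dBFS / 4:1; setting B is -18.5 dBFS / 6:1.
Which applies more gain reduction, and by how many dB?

A: 9.5 dB over, compressed to 2.375 dB over, so 7.125 dB of GR.
B: 6 dB over, compressed to 1 dB over, so 5 dB of GR.
A reduces 2.125 dB more.

A, by 2.125 dB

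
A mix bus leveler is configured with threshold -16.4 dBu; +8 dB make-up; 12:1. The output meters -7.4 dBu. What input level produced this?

Stripping the +8 dB make-up gives -15.4 dBu at the gain stage.
Post-compression overshoot = -15.4 − (-16.4) = 1 dB.
Undo the ratio: input overshoot = 1 × 12 = 12 dB, giving input = -4.4 dBu.

-4.4 dBu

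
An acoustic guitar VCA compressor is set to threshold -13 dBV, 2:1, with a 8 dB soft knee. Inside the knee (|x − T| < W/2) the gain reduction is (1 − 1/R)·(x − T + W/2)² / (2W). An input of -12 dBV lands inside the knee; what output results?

x − T + W/2 = -12 − (-13) + 4 = 5.
GR = (1 − 1/2) × 5² / 16 = 0.5 × 25 / 16 = 0.78125 dB.
Output = -12 − 0.78125 = -12.78125 dBV.

-12.78125 dBV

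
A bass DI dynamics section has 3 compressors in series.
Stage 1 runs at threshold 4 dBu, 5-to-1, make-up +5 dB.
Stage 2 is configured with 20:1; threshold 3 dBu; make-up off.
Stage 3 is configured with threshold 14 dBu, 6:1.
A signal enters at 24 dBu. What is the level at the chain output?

3.5 dBu

Stage 1: 24 dBu is 20 dB over 4 dBu; at 5:1 that becomes 4 dB over, giving 8 dBu; +5 dB make-up → 13 dBu.
Stage 2: 13 dBu is 10 dB over 3 dBu; at 20:1 that becomes 0.5 dB over, giving 3.5 dBu.
Stage 3: 3.5 dBu ≤ 14 dBu, so stage 3 doesn't engage; output 3.5 dBu.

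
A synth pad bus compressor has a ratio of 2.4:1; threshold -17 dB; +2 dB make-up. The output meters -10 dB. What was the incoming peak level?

-5 dB

Stripping the +2 dB make-up gives -12 dB at the gain stage.
The compressed level sits -12 − (-17) = 5 dB over threshold.
Before 2.4:1 compression the overshoot was 5 × 2.4 = 12 dB, so input = -17 + 12 = -5 dB.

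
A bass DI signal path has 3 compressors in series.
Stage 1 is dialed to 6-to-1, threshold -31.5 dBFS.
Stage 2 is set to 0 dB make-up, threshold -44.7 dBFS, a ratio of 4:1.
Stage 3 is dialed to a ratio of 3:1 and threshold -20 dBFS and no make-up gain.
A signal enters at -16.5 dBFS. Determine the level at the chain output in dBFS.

Stage 1: overshoot 15 dB → 15/6 = 2.5 dB → -29 dBFS.
Stage 2: 15.7 dB above -44.7 dBFS, reduced 4:1 to 3.925 dB above → -40.775 dBFS.
Stage 3: -40.775 dBFS is at or below the -20 dBFS threshold — no compression; output -40.775 dBFS.

-40.775 dBFS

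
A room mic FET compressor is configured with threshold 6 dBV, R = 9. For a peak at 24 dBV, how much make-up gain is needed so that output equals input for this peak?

16 dB

Without make-up, output = threshold + overshoot/9 = 6 + 2 = 8 dBV.
Gap to target: 16 dB.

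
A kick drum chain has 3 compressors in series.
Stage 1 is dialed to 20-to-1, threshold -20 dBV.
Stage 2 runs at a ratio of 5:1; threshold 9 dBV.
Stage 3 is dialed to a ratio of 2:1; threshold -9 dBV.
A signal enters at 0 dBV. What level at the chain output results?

Stage 1: 20 dB above -20 dBV, reduced 20:1 to 1 dB above → -19 dBV.
Stage 2: -19 dBV is at or below the 9 dBV threshold — no compression; output -19 dBV.
Stage 3: -19 dBV ≤ -9 dBV, so stage 3 doesn't engage; output -19 dBV.

-19 dBV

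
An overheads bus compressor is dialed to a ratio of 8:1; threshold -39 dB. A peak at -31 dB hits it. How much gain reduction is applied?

7 dB

-31 dB exceeds the threshold by 8 dB.
A 8:1 ratio leaves 1 dB of that excess.
So the signal is attenuated by 8 − 1 = 7 dB.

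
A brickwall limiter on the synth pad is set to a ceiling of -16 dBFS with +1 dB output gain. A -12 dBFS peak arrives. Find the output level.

The limiter clamps the peak to its -16 dBFS ceiling.
Output gain then adds 1 dB: -16 + 1 = -15 dBFS.

-15 dBFS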